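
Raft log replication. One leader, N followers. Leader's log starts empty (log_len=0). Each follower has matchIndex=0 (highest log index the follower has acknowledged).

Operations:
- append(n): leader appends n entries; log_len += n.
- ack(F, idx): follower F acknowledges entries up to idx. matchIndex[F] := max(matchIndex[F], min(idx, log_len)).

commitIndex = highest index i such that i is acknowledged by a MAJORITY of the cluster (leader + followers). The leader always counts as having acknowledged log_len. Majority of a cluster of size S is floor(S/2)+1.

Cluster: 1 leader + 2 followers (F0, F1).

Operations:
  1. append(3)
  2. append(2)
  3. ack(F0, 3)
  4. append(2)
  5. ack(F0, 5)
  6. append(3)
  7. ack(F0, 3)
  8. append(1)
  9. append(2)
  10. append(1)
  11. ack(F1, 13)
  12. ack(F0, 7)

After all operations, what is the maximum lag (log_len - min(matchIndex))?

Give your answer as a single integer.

Answer: 7

Derivation:
Op 1: append 3 -> log_len=3
Op 2: append 2 -> log_len=5
Op 3: F0 acks idx 3 -> match: F0=3 F1=0; commitIndex=3
Op 4: append 2 -> log_len=7
Op 5: F0 acks idx 5 -> match: F0=5 F1=0; commitIndex=5
Op 6: append 3 -> log_len=10
Op 7: F0 acks idx 3 -> match: F0=5 F1=0; commitIndex=5
Op 8: append 1 -> log_len=11
Op 9: append 2 -> log_len=13
Op 10: append 1 -> log_len=14
Op 11: F1 acks idx 13 -> match: F0=5 F1=13; commitIndex=13
Op 12: F0 acks idx 7 -> match: F0=7 F1=13; commitIndex=13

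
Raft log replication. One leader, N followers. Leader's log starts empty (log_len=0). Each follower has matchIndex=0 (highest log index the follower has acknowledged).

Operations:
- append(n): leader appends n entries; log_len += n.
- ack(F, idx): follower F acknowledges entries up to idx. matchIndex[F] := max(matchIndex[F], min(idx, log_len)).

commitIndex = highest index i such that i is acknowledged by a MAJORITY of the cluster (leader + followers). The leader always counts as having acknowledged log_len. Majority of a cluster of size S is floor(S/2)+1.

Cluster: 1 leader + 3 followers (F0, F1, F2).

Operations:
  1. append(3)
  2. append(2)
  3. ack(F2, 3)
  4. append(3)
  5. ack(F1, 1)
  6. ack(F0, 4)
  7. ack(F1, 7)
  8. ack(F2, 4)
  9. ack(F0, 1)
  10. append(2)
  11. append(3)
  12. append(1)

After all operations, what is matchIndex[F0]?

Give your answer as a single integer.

Answer: 4

Derivation:
Op 1: append 3 -> log_len=3
Op 2: append 2 -> log_len=5
Op 3: F2 acks idx 3 -> match: F0=0 F1=0 F2=3; commitIndex=0
Op 4: append 3 -> log_len=8
Op 5: F1 acks idx 1 -> match: F0=0 F1=1 F2=3; commitIndex=1
Op 6: F0 acks idx 4 -> match: F0=4 F1=1 F2=3; commitIndex=3
Op 7: F1 acks idx 7 -> match: F0=4 F1=7 F2=3; commitIndex=4
Op 8: F2 acks idx 4 -> match: F0=4 F1=7 F2=4; commitIndex=4
Op 9: F0 acks idx 1 -> match: F0=4 F1=7 F2=4; commitIndex=4
Op 10: append 2 -> log_len=10
Op 11: append 3 -> log_len=13
Op 12: append 1 -> log_len=14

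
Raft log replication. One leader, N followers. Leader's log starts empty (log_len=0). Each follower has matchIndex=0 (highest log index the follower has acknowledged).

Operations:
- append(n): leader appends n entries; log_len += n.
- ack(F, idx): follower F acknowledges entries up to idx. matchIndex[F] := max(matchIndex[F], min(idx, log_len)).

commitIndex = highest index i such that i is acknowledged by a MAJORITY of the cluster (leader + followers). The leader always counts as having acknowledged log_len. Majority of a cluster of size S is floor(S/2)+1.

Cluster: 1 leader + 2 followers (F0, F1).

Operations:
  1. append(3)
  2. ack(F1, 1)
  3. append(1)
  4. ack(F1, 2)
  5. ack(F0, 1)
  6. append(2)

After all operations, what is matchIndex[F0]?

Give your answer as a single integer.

Answer: 1

Derivation:
Op 1: append 3 -> log_len=3
Op 2: F1 acks idx 1 -> match: F0=0 F1=1; commitIndex=1
Op 3: append 1 -> log_len=4
Op 4: F1 acks idx 2 -> match: F0=0 F1=2; commitIndex=2
Op 5: F0 acks idx 1 -> match: F0=1 F1=2; commitIndex=2
Op 6: append 2 -> log_len=6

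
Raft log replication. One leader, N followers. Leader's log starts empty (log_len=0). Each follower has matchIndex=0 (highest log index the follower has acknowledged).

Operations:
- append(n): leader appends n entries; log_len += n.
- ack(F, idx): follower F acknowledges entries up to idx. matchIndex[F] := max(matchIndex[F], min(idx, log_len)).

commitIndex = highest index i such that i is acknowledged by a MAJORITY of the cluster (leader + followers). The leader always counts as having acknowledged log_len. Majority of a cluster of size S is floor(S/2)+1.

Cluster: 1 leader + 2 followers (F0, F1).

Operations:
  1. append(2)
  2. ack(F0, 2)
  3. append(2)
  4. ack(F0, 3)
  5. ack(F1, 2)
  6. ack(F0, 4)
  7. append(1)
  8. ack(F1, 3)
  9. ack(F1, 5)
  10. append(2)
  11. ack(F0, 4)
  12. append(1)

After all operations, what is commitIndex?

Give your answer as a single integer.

Op 1: append 2 -> log_len=2
Op 2: F0 acks idx 2 -> match: F0=2 F1=0; commitIndex=2
Op 3: append 2 -> log_len=4
Op 4: F0 acks idx 3 -> match: F0=3 F1=0; commitIndex=3
Op 5: F1 acks idx 2 -> match: F0=3 F1=2; commitIndex=3
Op 6: F0 acks idx 4 -> match: F0=4 F1=2; commitIndex=4
Op 7: append 1 -> log_len=5
Op 8: F1 acks idx 3 -> match: F0=4 F1=3; commitIndex=4
Op 9: F1 acks idx 5 -> match: F0=4 F1=5; commitIndex=5
Op 10: append 2 -> log_len=7
Op 11: F0 acks idx 4 -> match: F0=4 F1=5; commitIndex=5
Op 12: append 1 -> log_len=8

Answer: 5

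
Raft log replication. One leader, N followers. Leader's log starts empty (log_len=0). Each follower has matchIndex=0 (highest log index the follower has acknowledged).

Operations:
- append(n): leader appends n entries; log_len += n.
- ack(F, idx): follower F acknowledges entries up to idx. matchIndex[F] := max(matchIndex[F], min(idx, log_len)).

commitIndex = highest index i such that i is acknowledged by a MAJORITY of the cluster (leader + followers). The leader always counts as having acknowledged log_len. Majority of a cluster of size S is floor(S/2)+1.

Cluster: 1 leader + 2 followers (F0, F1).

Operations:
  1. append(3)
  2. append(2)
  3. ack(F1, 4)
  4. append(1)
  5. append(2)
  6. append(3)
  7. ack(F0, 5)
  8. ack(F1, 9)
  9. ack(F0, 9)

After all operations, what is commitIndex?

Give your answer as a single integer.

Answer: 9

Derivation:
Op 1: append 3 -> log_len=3
Op 2: append 2 -> log_len=5
Op 3: F1 acks idx 4 -> match: F0=0 F1=4; commitIndex=4
Op 4: append 1 -> log_len=6
Op 5: append 2 -> log_len=8
Op 6: append 3 -> log_len=11
Op 7: F0 acks idx 5 -> match: F0=5 F1=4; commitIndex=5
Op 8: F1 acks idx 9 -> match: F0=5 F1=9; commitIndex=9
Op 9: F0 acks idx 9 -> match: F0=9 F1=9; commitIndex=9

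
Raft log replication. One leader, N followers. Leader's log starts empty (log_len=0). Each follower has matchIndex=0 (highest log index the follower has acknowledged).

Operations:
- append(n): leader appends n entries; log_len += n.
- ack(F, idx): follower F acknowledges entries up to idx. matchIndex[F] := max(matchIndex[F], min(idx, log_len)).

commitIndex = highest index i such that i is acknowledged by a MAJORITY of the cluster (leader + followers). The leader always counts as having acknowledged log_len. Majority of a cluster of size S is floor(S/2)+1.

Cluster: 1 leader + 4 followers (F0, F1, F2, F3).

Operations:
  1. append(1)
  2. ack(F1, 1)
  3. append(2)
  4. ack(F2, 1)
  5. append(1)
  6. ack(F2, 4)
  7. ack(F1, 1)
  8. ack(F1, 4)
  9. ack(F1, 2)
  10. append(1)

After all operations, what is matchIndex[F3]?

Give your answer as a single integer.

Op 1: append 1 -> log_len=1
Op 2: F1 acks idx 1 -> match: F0=0 F1=1 F2=0 F3=0; commitIndex=0
Op 3: append 2 -> log_len=3
Op 4: F2 acks idx 1 -> match: F0=0 F1=1 F2=1 F3=0; commitIndex=1
Op 5: append 1 -> log_len=4
Op 6: F2 acks idx 4 -> match: F0=0 F1=1 F2=4 F3=0; commitIndex=1
Op 7: F1 acks idx 1 -> match: F0=0 F1=1 F2=4 F3=0; commitIndex=1
Op 8: F1 acks idx 4 -> match: F0=0 F1=4 F2=4 F3=0; commitIndex=4
Op 9: F1 acks idx 2 -> match: F0=0 F1=4 F2=4 F3=0; commitIndex=4
Op 10: append 1 -> log_len=5

Answer: 0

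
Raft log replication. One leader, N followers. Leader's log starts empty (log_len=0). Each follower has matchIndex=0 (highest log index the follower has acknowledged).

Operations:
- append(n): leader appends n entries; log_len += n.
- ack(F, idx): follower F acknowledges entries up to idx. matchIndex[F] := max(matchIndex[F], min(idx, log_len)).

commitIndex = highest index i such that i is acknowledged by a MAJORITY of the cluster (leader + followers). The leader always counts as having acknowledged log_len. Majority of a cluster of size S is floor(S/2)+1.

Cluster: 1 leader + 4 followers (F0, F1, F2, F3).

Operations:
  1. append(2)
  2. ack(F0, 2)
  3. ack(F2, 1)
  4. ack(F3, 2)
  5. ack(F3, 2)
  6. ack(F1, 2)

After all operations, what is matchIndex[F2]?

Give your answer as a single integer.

Answer: 1

Derivation:
Op 1: append 2 -> log_len=2
Op 2: F0 acks idx 2 -> match: F0=2 F1=0 F2=0 F3=0; commitIndex=0
Op 3: F2 acks idx 1 -> match: F0=2 F1=0 F2=1 F3=0; commitIndex=1
Op 4: F3 acks idx 2 -> match: F0=2 F1=0 F2=1 F3=2; commitIndex=2
Op 5: F3 acks idx 2 -> match: F0=2 F1=0 F2=1 F3=2; commitIndex=2
Op 6: F1 acks idx 2 -> match: F0=2 F1=2 F2=1 F3=2; commitIndex=2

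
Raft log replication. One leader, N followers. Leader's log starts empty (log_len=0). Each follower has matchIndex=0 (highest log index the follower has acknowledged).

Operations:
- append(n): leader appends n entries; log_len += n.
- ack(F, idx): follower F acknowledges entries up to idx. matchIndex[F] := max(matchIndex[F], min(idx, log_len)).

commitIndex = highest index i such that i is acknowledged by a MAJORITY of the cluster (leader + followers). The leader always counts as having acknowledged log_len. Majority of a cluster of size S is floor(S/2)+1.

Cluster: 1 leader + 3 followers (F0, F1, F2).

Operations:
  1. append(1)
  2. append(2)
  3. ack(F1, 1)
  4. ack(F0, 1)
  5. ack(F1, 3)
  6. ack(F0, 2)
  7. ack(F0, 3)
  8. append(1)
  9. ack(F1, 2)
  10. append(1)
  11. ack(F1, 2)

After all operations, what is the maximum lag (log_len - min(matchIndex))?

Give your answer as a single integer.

Answer: 5

Derivation:
Op 1: append 1 -> log_len=1
Op 2: append 2 -> log_len=3
Op 3: F1 acks idx 1 -> match: F0=0 F1=1 F2=0; commitIndex=0
Op 4: F0 acks idx 1 -> match: F0=1 F1=1 F2=0; commitIndex=1
Op 5: F1 acks idx 3 -> match: F0=1 F1=3 F2=0; commitIndex=1
Op 6: F0 acks idx 2 -> match: F0=2 F1=3 F2=0; commitIndex=2
Op 7: F0 acks idx 3 -> match: F0=3 F1=3 F2=0; commitIndex=3
Op 8: append 1 -> log_len=4
Op 9: F1 acks idx 2 -> match: F0=3 F1=3 F2=0; commitIndex=3
Op 10: append 1 -> log_len=5
Op 11: F1 acks idx 2 -> match: F0=3 F1=3 F2=0; commitIndex=3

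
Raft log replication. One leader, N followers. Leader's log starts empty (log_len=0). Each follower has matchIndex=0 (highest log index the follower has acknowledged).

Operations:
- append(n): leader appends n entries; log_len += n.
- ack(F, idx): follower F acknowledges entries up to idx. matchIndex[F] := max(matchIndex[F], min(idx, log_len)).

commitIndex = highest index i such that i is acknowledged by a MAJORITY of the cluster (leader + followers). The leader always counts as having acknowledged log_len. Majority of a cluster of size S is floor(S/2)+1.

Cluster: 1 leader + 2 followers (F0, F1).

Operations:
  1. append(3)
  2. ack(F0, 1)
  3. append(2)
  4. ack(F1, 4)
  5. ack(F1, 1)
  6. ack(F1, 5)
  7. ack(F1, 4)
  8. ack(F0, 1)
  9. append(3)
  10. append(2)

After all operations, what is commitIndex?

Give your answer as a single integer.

Op 1: append 3 -> log_len=3
Op 2: F0 acks idx 1 -> match: F0=1 F1=0; commitIndex=1
Op 3: append 2 -> log_len=5
Op 4: F1 acks idx 4 -> match: F0=1 F1=4; commitIndex=4
Op 5: F1 acks idx 1 -> match: F0=1 F1=4; commitIndex=4
Op 6: F1 acks idx 5 -> match: F0=1 F1=5; commitIndex=5
Op 7: F1 acks idx 4 -> match: F0=1 F1=5; commitIndex=5
Op 8: F0 acks idx 1 -> match: F0=1 F1=5; commitIndex=5
Op 9: append 3 -> log_len=8
Op 10: append 2 -> log_len=10

Answer: 5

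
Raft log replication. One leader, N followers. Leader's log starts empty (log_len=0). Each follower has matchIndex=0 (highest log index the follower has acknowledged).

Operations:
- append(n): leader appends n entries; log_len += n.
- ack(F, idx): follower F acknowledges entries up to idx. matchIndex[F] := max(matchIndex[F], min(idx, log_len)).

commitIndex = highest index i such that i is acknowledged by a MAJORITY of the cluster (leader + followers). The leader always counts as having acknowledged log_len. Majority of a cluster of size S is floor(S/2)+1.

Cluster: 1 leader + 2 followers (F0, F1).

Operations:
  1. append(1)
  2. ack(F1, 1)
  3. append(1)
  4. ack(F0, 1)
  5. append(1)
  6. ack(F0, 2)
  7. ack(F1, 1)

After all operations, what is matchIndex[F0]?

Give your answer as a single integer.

Answer: 2

Derivation:
Op 1: append 1 -> log_len=1
Op 2: F1 acks idx 1 -> match: F0=0 F1=1; commitIndex=1
Op 3: append 1 -> log_len=2
Op 4: F0 acks idx 1 -> match: F0=1 F1=1; commitIndex=1
Op 5: append 1 -> log_len=3
Op 6: F0 acks idx 2 -> match: F0=2 F1=1; commitIndex=2
Op 7: F1 acks idx 1 -> match: F0=2 F1=1; commitIndex=2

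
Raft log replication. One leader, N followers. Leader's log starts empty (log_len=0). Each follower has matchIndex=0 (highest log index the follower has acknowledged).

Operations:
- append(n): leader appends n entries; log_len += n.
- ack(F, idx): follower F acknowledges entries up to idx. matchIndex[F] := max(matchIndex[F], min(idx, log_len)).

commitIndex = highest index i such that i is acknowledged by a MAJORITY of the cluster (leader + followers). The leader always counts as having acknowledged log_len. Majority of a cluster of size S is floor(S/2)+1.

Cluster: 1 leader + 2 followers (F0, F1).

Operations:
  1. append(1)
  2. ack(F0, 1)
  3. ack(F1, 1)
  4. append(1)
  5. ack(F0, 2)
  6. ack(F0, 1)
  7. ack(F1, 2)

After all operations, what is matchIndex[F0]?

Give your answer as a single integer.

Answer: 2

Derivation:
Op 1: append 1 -> log_len=1
Op 2: F0 acks idx 1 -> match: F0=1 F1=0; commitIndex=1
Op 3: F1 acks idx 1 -> match: F0=1 F1=1; commitIndex=1
Op 4: append 1 -> log_len=2
Op 5: F0 acks idx 2 -> match: F0=2 F1=1; commitIndex=2
Op 6: F0 acks idx 1 -> match: F0=2 F1=1; commitIndex=2
Op 7: F1 acks idx 2 -> match: F0=2 F1=2; commitIndex=2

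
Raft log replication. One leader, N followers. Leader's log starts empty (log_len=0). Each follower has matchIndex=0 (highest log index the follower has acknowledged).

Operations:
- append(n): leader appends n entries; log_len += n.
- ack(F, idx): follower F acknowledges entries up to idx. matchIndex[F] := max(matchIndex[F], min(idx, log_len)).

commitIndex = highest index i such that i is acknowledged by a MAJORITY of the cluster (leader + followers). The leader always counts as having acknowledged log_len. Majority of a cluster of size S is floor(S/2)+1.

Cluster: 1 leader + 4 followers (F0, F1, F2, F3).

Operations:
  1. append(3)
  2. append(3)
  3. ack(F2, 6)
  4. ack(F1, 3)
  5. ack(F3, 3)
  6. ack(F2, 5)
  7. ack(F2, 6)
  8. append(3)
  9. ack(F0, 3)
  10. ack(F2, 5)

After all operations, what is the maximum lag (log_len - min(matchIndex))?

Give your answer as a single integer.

Op 1: append 3 -> log_len=3
Op 2: append 3 -> log_len=6
Op 3: F2 acks idx 6 -> match: F0=0 F1=0 F2=6 F3=0; commitIndex=0
Op 4: F1 acks idx 3 -> match: F0=0 F1=3 F2=6 F3=0; commitIndex=3
Op 5: F3 acks idx 3 -> match: F0=0 F1=3 F2=6 F3=3; commitIndex=3
Op 6: F2 acks idx 5 -> match: F0=0 F1=3 F2=6 F3=3; commitIndex=3
Op 7: F2 acks idx 6 -> match: F0=0 F1=3 F2=6 F3=3; commitIndex=3
Op 8: append 3 -> log_len=9
Op 9: F0 acks idx 3 -> match: F0=3 F1=3 F2=6 F3=3; commitIndex=3
Op 10: F2 acks idx 5 -> match: F0=3 F1=3 F2=6 F3=3; commitIndex=3

Answer: 6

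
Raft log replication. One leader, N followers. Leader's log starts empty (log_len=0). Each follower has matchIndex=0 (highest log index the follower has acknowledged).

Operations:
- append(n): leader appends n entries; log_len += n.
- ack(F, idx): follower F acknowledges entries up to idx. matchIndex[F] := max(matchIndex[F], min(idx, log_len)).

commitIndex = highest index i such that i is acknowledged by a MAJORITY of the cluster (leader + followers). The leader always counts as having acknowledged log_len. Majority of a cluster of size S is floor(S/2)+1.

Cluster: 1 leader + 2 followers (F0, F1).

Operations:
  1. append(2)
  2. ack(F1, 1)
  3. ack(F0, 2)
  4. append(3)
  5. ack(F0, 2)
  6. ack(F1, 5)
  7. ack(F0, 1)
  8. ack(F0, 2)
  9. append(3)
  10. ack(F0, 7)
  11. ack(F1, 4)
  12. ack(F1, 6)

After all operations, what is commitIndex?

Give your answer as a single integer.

Answer: 7

Derivation:
Op 1: append 2 -> log_len=2
Op 2: F1 acks idx 1 -> match: F0=0 F1=1; commitIndex=1
Op 3: F0 acks idx 2 -> match: F0=2 F1=1; commitIndex=2
Op 4: append 3 -> log_len=5
Op 5: F0 acks idx 2 -> match: F0=2 F1=1; commitIndex=2
Op 6: F1 acks idx 5 -> match: F0=2 F1=5; commitIndex=5
Op 7: F0 acks idx 1 -> match: F0=2 F1=5; commitIndex=5
Op 8: F0 acks idx 2 -> match: F0=2 F1=5; commitIndex=5
Op 9: append 3 -> log_len=8
Op 10: F0 acks idx 7 -> match: F0=7 F1=5; commitIndex=7
Op 11: F1 acks idx 4 -> match: F0=7 F1=5; commitIndex=7
Op 12: F1 acks idx 6 -> match: F0=7 F1=6; commitIndex=7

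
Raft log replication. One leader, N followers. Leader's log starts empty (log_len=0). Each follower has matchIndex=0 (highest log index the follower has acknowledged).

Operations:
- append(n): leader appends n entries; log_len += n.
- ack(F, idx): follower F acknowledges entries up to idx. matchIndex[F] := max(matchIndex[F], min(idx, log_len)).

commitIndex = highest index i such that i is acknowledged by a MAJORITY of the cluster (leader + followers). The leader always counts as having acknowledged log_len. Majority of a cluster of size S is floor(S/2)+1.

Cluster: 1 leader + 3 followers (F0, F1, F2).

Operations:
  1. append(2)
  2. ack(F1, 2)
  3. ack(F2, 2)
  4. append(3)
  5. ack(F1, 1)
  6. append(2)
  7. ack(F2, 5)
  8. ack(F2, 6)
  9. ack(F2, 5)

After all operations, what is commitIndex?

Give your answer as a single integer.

Answer: 2

Derivation:
Op 1: append 2 -> log_len=2
Op 2: F1 acks idx 2 -> match: F0=0 F1=2 F2=0; commitIndex=0
Op 3: F2 acks idx 2 -> match: F0=0 F1=2 F2=2; commitIndex=2
Op 4: append 3 -> log_len=5
Op 5: F1 acks idx 1 -> match: F0=0 F1=2 F2=2; commitIndex=2
Op 6: append 2 -> log_len=7
Op 7: F2 acks idx 5 -> match: F0=0 F1=2 F2=5; commitIndex=2
Op 8: F2 acks idx 6 -> match: F0=0 F1=2 F2=6; commitIndex=2
Op 9: F2 acks idx 5 -> match: F0=0 F1=2 F2=6; commitIndex=2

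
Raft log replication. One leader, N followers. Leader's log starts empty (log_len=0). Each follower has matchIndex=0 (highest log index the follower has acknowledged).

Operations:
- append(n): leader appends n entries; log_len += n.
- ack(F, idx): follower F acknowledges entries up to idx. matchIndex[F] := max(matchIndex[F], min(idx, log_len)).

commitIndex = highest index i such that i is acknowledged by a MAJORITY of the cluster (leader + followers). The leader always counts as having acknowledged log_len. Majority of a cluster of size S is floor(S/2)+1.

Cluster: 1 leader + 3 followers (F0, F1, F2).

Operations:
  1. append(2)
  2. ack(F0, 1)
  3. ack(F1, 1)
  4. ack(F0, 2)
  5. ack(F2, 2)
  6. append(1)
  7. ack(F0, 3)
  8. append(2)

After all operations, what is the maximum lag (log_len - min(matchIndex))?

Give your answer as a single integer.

Op 1: append 2 -> log_len=2
Op 2: F0 acks idx 1 -> match: F0=1 F1=0 F2=0; commitIndex=0
Op 3: F1 acks idx 1 -> match: F0=1 F1=1 F2=0; commitIndex=1
Op 4: F0 acks idx 2 -> match: F0=2 F1=1 F2=0; commitIndex=1
Op 5: F2 acks idx 2 -> match: F0=2 F1=1 F2=2; commitIndex=2
Op 6: append 1 -> log_len=3
Op 7: F0 acks idx 3 -> match: F0=3 F1=1 F2=2; commitIndex=2
Op 8: append 2 -> log_len=5

Answer: 4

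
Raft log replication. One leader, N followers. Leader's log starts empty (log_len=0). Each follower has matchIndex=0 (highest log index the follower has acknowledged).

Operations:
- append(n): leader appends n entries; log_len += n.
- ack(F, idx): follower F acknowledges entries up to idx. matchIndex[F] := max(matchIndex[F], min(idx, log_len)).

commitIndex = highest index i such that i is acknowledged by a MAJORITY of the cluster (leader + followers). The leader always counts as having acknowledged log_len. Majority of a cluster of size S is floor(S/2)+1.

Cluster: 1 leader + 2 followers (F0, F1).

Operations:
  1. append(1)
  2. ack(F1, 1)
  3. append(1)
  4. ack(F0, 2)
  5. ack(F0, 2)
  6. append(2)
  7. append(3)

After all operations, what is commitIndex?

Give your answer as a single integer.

Answer: 2

Derivation:
Op 1: append 1 -> log_len=1
Op 2: F1 acks idx 1 -> match: F0=0 F1=1; commitIndex=1
Op 3: append 1 -> log_len=2
Op 4: F0 acks idx 2 -> match: F0=2 F1=1; commitIndex=2
Op 5: F0 acks idx 2 -> match: F0=2 F1=1; commitIndex=2
Op 6: append 2 -> log_len=4
Op 7: append 3 -> log_len=7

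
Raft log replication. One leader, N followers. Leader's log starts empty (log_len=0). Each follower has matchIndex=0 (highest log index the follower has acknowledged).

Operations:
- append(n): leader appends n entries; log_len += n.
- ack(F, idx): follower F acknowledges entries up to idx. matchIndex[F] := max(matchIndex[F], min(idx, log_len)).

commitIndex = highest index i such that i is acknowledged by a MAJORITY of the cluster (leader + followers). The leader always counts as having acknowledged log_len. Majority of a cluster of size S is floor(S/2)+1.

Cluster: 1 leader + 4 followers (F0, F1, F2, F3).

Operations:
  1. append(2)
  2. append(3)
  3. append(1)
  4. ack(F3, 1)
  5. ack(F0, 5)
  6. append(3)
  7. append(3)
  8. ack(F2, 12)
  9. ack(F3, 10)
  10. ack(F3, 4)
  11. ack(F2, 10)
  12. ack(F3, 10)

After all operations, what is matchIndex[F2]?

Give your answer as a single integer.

Answer: 12

Derivation:
Op 1: append 2 -> log_len=2
Op 2: append 3 -> log_len=5
Op 3: append 1 -> log_len=6
Op 4: F3 acks idx 1 -> match: F0=0 F1=0 F2=0 F3=1; commitIndex=0
Op 5: F0 acks idx 5 -> match: F0=5 F1=0 F2=0 F3=1; commitIndex=1
Op 6: append 3 -> log_len=9
Op 7: append 3 -> log_len=12
Op 8: F2 acks idx 12 -> match: F0=5 F1=0 F2=12 F3=1; commitIndex=5
Op 9: F3 acks idx 10 -> match: F0=5 F1=0 F2=12 F3=10; commitIndex=10
Op 10: F3 acks idx 4 -> match: F0=5 F1=0 F2=12 F3=10; commitIndex=10
Op 11: F2 acks idx 10 -> match: F0=5 F1=0 F2=12 F3=10; commitIndex=10
Op 12: F3 acks idx 10 -> match: F0=5 F1=0 F2=12 F3=10; commitIndex=10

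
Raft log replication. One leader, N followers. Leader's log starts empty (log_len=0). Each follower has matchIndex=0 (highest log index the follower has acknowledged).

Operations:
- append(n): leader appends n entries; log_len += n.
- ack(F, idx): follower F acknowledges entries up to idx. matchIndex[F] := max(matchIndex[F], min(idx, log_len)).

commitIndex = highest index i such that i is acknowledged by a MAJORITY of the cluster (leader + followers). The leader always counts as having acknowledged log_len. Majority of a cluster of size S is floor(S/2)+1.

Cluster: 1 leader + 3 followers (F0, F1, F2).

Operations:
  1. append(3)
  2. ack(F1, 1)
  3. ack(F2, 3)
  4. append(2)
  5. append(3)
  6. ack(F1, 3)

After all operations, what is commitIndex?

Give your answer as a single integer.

Answer: 3

Derivation:
Op 1: append 3 -> log_len=3
Op 2: F1 acks idx 1 -> match: F0=0 F1=1 F2=0; commitIndex=0
Op 3: F2 acks idx 3 -> match: F0=0 F1=1 F2=3; commitIndex=1
Op 4: append 2 -> log_len=5
Op 5: append 3 -> log_len=8
Op 6: F1 acks idx 3 -> match: F0=0 F1=3 F2=3; commitIndex=3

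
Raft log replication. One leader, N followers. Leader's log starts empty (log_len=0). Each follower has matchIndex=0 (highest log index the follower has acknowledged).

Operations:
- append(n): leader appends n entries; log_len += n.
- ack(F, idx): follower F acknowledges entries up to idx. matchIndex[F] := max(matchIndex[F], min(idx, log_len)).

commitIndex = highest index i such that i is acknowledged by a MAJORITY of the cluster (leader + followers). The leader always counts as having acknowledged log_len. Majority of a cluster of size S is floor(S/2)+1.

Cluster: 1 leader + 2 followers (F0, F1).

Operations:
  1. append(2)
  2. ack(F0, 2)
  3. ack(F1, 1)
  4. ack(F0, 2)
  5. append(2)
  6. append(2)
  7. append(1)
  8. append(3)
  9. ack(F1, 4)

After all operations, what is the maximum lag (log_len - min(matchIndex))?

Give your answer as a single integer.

Answer: 8

Derivation:
Op 1: append 2 -> log_len=2
Op 2: F0 acks idx 2 -> match: F0=2 F1=0; commitIndex=2
Op 3: F1 acks idx 1 -> match: F0=2 F1=1; commitIndex=2
Op 4: F0 acks idx 2 -> match: F0=2 F1=1; commitIndex=2
Op 5: append 2 -> log_len=4
Op 6: append 2 -> log_len=6
Op 7: append 1 -> log_len=7
Op 8: append 3 -> log_len=10
Op 9: F1 acks idx 4 -> match: F0=2 F1=4; commitIndex=4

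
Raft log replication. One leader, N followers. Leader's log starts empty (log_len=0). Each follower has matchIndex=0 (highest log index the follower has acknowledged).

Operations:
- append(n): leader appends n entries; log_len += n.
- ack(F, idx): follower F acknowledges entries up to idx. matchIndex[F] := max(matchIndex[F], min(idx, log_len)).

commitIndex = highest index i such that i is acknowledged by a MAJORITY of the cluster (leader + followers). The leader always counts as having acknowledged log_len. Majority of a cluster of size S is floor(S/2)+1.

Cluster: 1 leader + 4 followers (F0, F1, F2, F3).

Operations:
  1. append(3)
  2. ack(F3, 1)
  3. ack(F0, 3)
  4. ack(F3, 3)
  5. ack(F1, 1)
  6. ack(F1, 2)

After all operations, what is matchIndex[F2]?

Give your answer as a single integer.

Answer: 0

Derivation:
Op 1: append 3 -> log_len=3
Op 2: F3 acks idx 1 -> match: F0=0 F1=0 F2=0 F3=1; commitIndex=0
Op 3: F0 acks idx 3 -> match: F0=3 F1=0 F2=0 F3=1; commitIndex=1
Op 4: F3 acks idx 3 -> match: F0=3 F1=0 F2=0 F3=3; commitIndex=3
Op 5: F1 acks idx 1 -> match: F0=3 F1=1 F2=0 F3=3; commitIndex=3
Op 6: F1 acks idx 2 -> match: F0=3 F1=2 F2=0 F3=3; commitIndex=3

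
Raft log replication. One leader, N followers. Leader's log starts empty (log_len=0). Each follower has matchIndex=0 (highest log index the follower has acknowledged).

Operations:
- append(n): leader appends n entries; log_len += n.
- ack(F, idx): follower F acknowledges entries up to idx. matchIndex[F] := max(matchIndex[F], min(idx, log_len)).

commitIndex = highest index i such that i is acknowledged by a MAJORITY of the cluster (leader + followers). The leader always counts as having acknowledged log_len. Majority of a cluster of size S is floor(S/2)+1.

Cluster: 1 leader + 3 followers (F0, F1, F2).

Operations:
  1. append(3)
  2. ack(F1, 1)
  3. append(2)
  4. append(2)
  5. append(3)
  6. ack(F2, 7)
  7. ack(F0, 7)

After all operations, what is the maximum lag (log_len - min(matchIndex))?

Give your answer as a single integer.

Op 1: append 3 -> log_len=3
Op 2: F1 acks idx 1 -> match: F0=0 F1=1 F2=0; commitIndex=0
Op 3: append 2 -> log_len=5
Op 4: append 2 -> log_len=7
Op 5: append 3 -> log_len=10
Op 6: F2 acks idx 7 -> match: F0=0 F1=1 F2=7; commitIndex=1
Op 7: F0 acks idx 7 -> match: F0=7 F1=1 F2=7; commitIndex=7

Answer: 9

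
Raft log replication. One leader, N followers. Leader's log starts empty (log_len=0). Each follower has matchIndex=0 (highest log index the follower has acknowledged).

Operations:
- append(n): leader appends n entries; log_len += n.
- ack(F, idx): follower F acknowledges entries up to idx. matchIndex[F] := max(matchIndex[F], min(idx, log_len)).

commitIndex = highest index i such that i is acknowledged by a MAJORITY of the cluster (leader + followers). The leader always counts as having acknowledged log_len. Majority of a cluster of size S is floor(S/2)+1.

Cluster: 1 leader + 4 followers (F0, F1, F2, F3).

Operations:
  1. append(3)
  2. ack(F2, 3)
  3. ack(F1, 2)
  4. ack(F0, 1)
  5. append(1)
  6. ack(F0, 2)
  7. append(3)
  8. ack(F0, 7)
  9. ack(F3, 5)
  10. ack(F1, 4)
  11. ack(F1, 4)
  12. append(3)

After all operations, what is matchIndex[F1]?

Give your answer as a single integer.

Answer: 4

Derivation:
Op 1: append 3 -> log_len=3
Op 2: F2 acks idx 3 -> match: F0=0 F1=0 F2=3 F3=0; commitIndex=0
Op 3: F1 acks idx 2 -> match: F0=0 F1=2 F2=3 F3=0; commitIndex=2
Op 4: F0 acks idx 1 -> match: F0=1 F1=2 F2=3 F3=0; commitIndex=2
Op 5: append 1 -> log_len=4
Op 6: F0 acks idx 2 -> match: F0=2 F1=2 F2=3 F3=0; commitIndex=2
Op 7: append 3 -> log_len=7
Op 8: F0 acks idx 7 -> match: F0=7 F1=2 F2=3 F3=0; commitIndex=3
Op 9: F3 acks idx 5 -> match: F0=7 F1=2 F2=3 F3=5; commitIndex=5
Op 10: F1 acks idx 4 -> match: F0=7 F1=4 F2=3 F3=5; commitIndex=5
Op 11: F1 acks idx 4 -> match: F0=7 F1=4 F2=3 F3=5; commitIndex=5
Op 12: append 3 -> log_len=10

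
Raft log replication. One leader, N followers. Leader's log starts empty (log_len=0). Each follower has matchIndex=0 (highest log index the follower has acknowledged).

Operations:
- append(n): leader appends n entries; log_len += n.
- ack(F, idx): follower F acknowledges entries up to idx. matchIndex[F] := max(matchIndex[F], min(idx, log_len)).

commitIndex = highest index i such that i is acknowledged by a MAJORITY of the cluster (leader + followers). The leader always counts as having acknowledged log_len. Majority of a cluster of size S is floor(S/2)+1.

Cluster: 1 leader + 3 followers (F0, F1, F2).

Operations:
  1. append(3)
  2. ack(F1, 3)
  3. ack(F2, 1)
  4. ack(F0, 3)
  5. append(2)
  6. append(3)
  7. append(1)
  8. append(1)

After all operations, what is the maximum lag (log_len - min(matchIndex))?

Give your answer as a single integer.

Answer: 9

Derivation:
Op 1: append 3 -> log_len=3
Op 2: F1 acks idx 3 -> match: F0=0 F1=3 F2=0; commitIndex=0
Op 3: F2 acks idx 1 -> match: F0=0 F1=3 F2=1; commitIndex=1
Op 4: F0 acks idx 3 -> match: F0=3 F1=3 F2=1; commitIndex=3
Op 5: append 2 -> log_len=5
Op 6: append 3 -> log_len=8
Op 7: append 1 -> log_len=9
Op 8: append 1 -> log_len=10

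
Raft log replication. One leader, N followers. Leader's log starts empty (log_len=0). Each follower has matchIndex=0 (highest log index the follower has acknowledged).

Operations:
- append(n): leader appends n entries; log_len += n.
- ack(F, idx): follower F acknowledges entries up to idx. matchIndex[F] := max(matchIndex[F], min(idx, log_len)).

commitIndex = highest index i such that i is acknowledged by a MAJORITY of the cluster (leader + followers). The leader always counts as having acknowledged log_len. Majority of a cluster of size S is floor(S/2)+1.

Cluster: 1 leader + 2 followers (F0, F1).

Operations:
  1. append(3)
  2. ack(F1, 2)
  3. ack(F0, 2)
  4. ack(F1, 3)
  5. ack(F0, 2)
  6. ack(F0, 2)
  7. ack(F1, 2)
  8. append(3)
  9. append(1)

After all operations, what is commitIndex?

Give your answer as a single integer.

Answer: 3

Derivation:
Op 1: append 3 -> log_len=3
Op 2: F1 acks idx 2 -> match: F0=0 F1=2; commitIndex=2
Op 3: F0 acks idx 2 -> match: F0=2 F1=2; commitIndex=2
Op 4: F1 acks idx 3 -> match: F0=2 F1=3; commitIndex=3
Op 5: F0 acks idx 2 -> match: F0=2 F1=3; commitIndex=3
Op 6: F0 acks idx 2 -> match: F0=2 F1=3; commitIndex=3
Op 7: F1 acks idx 2 -> match: F0=2 F1=3; commitIndex=3
Op 8: append 3 -> log_len=6
Op 9: append 1 -> log_len=7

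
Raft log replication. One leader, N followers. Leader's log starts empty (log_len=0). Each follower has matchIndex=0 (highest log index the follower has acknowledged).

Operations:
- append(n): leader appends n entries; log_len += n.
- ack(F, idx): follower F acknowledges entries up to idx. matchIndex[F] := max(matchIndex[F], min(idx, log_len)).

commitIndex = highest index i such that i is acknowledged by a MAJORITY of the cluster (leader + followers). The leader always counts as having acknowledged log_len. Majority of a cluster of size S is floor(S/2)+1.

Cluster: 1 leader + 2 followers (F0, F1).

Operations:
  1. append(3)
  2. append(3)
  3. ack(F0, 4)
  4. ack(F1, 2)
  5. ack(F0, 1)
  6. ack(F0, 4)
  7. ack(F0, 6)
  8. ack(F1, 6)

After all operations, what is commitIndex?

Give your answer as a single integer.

Op 1: append 3 -> log_len=3
Op 2: append 3 -> log_len=6
Op 3: F0 acks idx 4 -> match: F0=4 F1=0; commitIndex=4
Op 4: F1 acks idx 2 -> match: F0=4 F1=2; commitIndex=4
Op 5: F0 acks idx 1 -> match: F0=4 F1=2; commitIndex=4
Op 6: F0 acks idx 4 -> match: F0=4 F1=2; commitIndex=4
Op 7: F0 acks idx 6 -> match: F0=6 F1=2; commitIndex=6
Op 8: F1 acks idx 6 -> match: F0=6 F1=6; commitIndex=6

Answer: 6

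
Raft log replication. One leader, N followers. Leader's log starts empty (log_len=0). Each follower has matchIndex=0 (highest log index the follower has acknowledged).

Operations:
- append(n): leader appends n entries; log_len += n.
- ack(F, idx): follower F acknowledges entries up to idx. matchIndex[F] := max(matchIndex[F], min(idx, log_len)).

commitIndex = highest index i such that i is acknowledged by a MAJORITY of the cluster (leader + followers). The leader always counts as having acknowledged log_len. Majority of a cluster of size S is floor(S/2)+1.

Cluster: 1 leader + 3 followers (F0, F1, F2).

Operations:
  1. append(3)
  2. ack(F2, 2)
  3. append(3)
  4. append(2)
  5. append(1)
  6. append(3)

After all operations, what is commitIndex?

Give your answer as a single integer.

Op 1: append 3 -> log_len=3
Op 2: F2 acks idx 2 -> match: F0=0 F1=0 F2=2; commitIndex=0
Op 3: append 3 -> log_len=6
Op 4: append 2 -> log_len=8
Op 5: append 1 -> log_len=9
Op 6: append 3 -> log_len=12

Answer: 0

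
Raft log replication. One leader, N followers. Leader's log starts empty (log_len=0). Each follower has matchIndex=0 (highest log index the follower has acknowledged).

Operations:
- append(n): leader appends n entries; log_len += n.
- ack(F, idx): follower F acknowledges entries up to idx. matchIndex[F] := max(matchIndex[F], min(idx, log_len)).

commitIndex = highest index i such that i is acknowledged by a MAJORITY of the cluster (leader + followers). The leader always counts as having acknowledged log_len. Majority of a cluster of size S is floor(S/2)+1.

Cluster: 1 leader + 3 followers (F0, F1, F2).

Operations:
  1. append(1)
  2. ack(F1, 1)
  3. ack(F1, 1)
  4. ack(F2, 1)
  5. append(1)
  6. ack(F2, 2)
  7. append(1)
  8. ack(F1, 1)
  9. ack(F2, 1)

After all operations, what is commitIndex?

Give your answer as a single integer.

Answer: 1

Derivation:
Op 1: append 1 -> log_len=1
Op 2: F1 acks idx 1 -> match: F0=0 F1=1 F2=0; commitIndex=0
Op 3: F1 acks idx 1 -> match: F0=0 F1=1 F2=0; commitIndex=0
Op 4: F2 acks idx 1 -> match: F0=0 F1=1 F2=1; commitIndex=1
Op 5: append 1 -> log_len=2
Op 6: F2 acks idx 2 -> match: F0=0 F1=1 F2=2; commitIndex=1
Op 7: append 1 -> log_len=3
Op 8: F1 acks idx 1 -> match: F0=0 F1=1 F2=2; commitIndex=1
Op 9: F2 acks idx 1 -> match: F0=0 F1=1 F2=2; commitIndex=1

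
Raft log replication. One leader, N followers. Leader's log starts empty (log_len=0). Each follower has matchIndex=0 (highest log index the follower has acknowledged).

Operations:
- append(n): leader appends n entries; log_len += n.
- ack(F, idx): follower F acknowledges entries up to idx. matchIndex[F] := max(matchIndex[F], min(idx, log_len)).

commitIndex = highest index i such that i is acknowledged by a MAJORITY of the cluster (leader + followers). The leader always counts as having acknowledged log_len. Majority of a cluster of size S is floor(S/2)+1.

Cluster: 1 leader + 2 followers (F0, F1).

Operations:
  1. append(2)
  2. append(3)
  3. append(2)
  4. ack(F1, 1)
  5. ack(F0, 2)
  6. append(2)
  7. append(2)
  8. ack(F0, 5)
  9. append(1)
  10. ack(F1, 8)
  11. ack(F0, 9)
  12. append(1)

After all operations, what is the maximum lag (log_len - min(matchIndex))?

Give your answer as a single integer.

Answer: 5

Derivation:
Op 1: append 2 -> log_len=2
Op 2: append 3 -> log_len=5
Op 3: append 2 -> log_len=7
Op 4: F1 acks idx 1 -> match: F0=0 F1=1; commitIndex=1
Op 5: F0 acks idx 2 -> match: F0=2 F1=1; commitIndex=2
Op 6: append 2 -> log_len=9
Op 7: append 2 -> log_len=11
Op 8: F0 acks idx 5 -> match: F0=5 F1=1; commitIndex=5
Op 9: append 1 -> log_len=12
Op 10: F1 acks idx 8 -> match: F0=5 F1=8; commitIndex=8
Op 11: F0 acks idx 9 -> match: F0=9 F1=8; commitIndex=9
Op 12: append 1 -> log_len=13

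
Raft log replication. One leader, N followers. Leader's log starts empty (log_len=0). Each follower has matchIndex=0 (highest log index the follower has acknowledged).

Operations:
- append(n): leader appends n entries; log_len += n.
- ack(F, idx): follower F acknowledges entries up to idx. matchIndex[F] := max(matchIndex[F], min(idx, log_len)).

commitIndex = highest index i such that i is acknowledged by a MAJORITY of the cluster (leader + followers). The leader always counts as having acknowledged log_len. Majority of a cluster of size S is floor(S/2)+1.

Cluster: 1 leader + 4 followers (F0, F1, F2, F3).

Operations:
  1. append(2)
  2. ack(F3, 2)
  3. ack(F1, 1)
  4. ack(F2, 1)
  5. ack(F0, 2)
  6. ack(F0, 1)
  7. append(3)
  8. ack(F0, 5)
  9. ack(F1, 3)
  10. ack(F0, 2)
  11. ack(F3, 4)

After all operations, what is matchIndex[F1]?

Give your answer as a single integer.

Op 1: append 2 -> log_len=2
Op 2: F3 acks idx 2 -> match: F0=0 F1=0 F2=0 F3=2; commitIndex=0
Op 3: F1 acks idx 1 -> match: F0=0 F1=1 F2=0 F3=2; commitIndex=1
Op 4: F2 acks idx 1 -> match: F0=0 F1=1 F2=1 F3=2; commitIndex=1
Op 5: F0 acks idx 2 -> match: F0=2 F1=1 F2=1 F3=2; commitIndex=2
Op 6: F0 acks idx 1 -> match: F0=2 F1=1 F2=1 F3=2; commitIndex=2
Op 7: append 3 -> log_len=5
Op 8: F0 acks idx 5 -> match: F0=5 F1=1 F2=1 F3=2; commitIndex=2
Op 9: F1 acks idx 3 -> match: F0=5 F1=3 F2=1 F3=2; commitIndex=3
Op 10: F0 acks idx 2 -> match: F0=5 F1=3 F2=1 F3=2; commitIndex=3
Op 11: F3 acks idx 4 -> match: F0=5 F1=3 F2=1 F3=4; commitIndex=4

Answer: 3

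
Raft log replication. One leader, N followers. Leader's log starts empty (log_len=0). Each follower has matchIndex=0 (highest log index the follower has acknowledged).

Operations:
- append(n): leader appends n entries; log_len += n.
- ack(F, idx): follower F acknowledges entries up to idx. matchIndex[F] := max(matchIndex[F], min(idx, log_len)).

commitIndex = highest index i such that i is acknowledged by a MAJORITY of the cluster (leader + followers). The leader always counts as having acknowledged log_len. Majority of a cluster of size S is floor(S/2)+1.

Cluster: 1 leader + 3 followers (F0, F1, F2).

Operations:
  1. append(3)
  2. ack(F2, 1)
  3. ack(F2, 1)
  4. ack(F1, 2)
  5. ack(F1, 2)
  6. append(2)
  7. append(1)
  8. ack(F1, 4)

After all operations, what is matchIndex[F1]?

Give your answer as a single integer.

Answer: 4

Derivation:
Op 1: append 3 -> log_len=3
Op 2: F2 acks idx 1 -> match: F0=0 F1=0 F2=1; commitIndex=0
Op 3: F2 acks idx 1 -> match: F0=0 F1=0 F2=1; commitIndex=0
Op 4: F1 acks idx 2 -> match: F0=0 F1=2 F2=1; commitIndex=1
Op 5: F1 acks idx 2 -> match: F0=0 F1=2 F2=1; commitIndex=1
Op 6: append 2 -> log_len=5
Op 7: append 1 -> log_len=6
Op 8: F1 acks idx 4 -> match: F0=0 F1=4 F2=1; commitIndex=1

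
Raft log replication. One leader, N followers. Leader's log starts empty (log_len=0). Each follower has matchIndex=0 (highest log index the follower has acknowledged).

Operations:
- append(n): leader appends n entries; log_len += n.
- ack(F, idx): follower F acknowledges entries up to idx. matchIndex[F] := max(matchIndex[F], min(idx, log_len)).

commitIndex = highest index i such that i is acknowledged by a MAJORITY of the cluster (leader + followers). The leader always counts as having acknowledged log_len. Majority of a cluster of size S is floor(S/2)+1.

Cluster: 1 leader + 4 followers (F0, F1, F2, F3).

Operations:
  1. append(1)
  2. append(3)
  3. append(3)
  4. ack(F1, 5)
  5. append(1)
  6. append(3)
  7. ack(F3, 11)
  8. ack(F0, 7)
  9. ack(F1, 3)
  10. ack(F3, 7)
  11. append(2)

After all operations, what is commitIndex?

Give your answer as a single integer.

Answer: 7

Derivation:
Op 1: append 1 -> log_len=1
Op 2: append 3 -> log_len=4
Op 3: append 3 -> log_len=7
Op 4: F1 acks idx 5 -> match: F0=0 F1=5 F2=0 F3=0; commitIndex=0
Op 5: append 1 -> log_len=8
Op 6: append 3 -> log_len=11
Op 7: F3 acks idx 11 -> match: F0=0 F1=5 F2=0 F3=11; commitIndex=5
Op 8: F0 acks idx 7 -> match: F0=7 F1=5 F2=0 F3=11; commitIndex=7
Op 9: F1 acks idx 3 -> match: F0=7 F1=5 F2=0 F3=11; commitIndex=7
Op 10: F3 acks idx 7 -> match: F0=7 F1=5 F2=0 F3=11; commitIndex=7
Op 11: append 2 -> log_len=13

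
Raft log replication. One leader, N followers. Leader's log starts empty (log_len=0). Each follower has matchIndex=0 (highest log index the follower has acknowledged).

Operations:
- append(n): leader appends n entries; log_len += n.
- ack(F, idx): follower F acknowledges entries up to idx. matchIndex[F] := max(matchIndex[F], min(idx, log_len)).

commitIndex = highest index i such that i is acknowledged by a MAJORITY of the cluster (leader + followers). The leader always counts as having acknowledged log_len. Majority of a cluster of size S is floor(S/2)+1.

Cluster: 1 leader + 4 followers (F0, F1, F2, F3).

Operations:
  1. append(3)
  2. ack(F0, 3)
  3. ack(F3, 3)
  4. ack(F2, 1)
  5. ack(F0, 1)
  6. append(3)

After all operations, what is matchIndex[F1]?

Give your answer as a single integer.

Answer: 0

Derivation:
Op 1: append 3 -> log_len=3
Op 2: F0 acks idx 3 -> match: F0=3 F1=0 F2=0 F3=0; commitIndex=0
Op 3: F3 acks idx 3 -> match: F0=3 F1=0 F2=0 F3=3; commitIndex=3
Op 4: F2 acks idx 1 -> match: F0=3 F1=0 F2=1 F3=3; commitIndex=3
Op 5: F0 acks idx 1 -> match: F0=3 F1=0 F2=1 F3=3; commitIndex=3
Op 6: append 3 -> log_len=6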